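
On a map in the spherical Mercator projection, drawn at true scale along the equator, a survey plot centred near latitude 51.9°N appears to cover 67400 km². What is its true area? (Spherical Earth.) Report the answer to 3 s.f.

The Mercator projection is conformal; its linear scale factor is the same in every direction and equals sec φ = 1/cos φ.
Areal scale = k² = sec²φ = 1/cos²(51.9°) = 1/0.6170² = 2.627.
True area = apparent / (areal scale) = 67400 / 2.627 ≈ 25700 km².

25700 km²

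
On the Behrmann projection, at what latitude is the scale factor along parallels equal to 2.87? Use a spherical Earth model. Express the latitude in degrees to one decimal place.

The Behrmann projection is cylindrical equal-area with φ₀ = 30°. For cylindrical equal-area with standard parallel φ₀, h = cos φ / cos φ₀ and k = cos φ₀ / cos φ, so h·k = 1.
k = cos φ₀ / cos φ = 2.87  ⇒  cos φ = cos 30° / 2.87 = 0.3018.
φ = arccos(0.3018) ≈ 72.4°.

72.4°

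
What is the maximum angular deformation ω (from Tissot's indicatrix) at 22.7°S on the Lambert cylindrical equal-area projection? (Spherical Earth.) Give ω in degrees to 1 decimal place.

9.2°

The Lambert cylindrical equal-area projection is the cylindrical equal-area projection with its standard parallel at the equator (φ₀ = 0). A cylindrical equal-area projection with standard parallel φ₀ has meridian scale h = cos φ / cos φ₀ and parallel scale k = cos φ₀ / cos φ (so areas are preserved, h·k = 1).
At 22.7°: h = 0.9225, k = 1.084; principal scales a = 1.084, b = 0.9225.
sin(ω/2) = (a − b)/(a + b) = 0.1614/2.007 = 0.08045, so ω = 2 arcsin(0.08045) ≈ 9.2°.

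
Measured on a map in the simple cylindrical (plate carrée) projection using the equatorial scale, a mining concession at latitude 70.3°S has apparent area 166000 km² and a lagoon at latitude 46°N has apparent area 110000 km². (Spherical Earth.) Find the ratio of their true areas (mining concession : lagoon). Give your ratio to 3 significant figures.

On the plate carrée, areal scale = h·k = 1 × sec φ, so true area = apparent × cos φ.
True area of mining concession: 166000 × cos(70.3°) = 166000 × 0.3371 = 55960 km².
True area of lagoon: 110000 × cos(46°) = 110000 × 0.6947 = 76410 km².
Ratio = 55960 / 76410 ≈ 0.732.

0.732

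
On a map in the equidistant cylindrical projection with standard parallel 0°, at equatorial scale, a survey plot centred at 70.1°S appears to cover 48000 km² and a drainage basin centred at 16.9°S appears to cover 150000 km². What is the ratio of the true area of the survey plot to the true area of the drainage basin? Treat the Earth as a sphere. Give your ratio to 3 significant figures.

0.114

On the plate carrée, areal scale = h·k = 1 × sec φ, so true area = apparent × cos φ.
True area of survey plot: 48000 × cos(70.1°) = 48000 × 0.3404 = 16340 km².
True area of drainage basin: 150000 × cos(16.9°) = 150000 × 0.9568 = 143500 km².
Ratio = 16340 / 143500 ≈ 0.114.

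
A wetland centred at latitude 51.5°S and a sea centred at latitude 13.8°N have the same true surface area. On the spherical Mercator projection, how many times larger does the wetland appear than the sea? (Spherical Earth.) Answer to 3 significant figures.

Mercator is conformal with k = sec φ, so areal scale = k² = sec²φ.
At 51.5°: sec²(51.5°) = 1/0.6225² = 2.580.
At 13.8°: sec²(13.8°) = 1/0.9711² = 1.060.
Ratio = 2.580/1.060 = cos²(13.8°)/cos²(51.5°) ≈ 2.43.

2.43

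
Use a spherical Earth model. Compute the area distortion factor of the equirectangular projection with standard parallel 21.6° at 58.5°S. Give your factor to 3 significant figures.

1.78

The equidistant cylindrical projection with φ₀ = 21.6° has h = 1 (meridians true) and k = cos φ₀ / cos φ along parallels.
Areal scale = h·k = 1 × cos φ₀ / cos φ; at 58.5°, h = 1.000, k = 1.779, so h·k = 1.779.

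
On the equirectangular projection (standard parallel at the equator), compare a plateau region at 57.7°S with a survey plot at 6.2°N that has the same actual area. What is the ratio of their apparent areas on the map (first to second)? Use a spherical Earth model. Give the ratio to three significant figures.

1.86

For the equirectangular projection with φ₀ = 0 (plate carrée), h = 1 along meridians and k = sec φ along parallels.
Areal scale at 57.7°: h·k = 1.000 × 1.871 = 1.871.
Areal scale at 6.2°: h·k = 1.000 × 1.006 = 1.006.
Ratio = 1.871/1.006 ≈ 1.86.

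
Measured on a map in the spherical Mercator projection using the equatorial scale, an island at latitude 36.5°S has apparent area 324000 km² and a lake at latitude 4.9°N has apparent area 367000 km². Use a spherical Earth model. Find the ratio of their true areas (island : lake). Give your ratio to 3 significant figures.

Mercator's areal exaggeration is sec²φ; hence true area = (apparent area) · cos²φ.
True area of island: 324000 × cos²(36.5°) = 324000 × 0.6462 = 209400 km².
True area of lake: 367000 × cos²(4.9°) = 367000 × 0.9927 = 364300 km².
Ratio = 209400 / 364300 ≈ 0.575.

0.575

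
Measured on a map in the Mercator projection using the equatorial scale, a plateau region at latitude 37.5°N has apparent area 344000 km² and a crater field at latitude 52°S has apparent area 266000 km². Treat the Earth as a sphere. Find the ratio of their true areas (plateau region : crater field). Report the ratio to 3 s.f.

On Mercator the areal scale is sec²φ, so true area = apparent × cos²φ.
True area of plateau region: 344000 × cos²(37.5°) = 344000 × 0.6294 = 216500 km².
True area of crater field: 266000 × cos²(52°) = 266000 × 0.3790 = 100800 km².
Ratio = 216500 / 100800 ≈ 2.15.

2.15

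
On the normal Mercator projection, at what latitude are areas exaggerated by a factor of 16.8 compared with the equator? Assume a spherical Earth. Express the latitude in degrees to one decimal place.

75.9°

Mercator areal scale is sec²φ.
sec²φ = 16.8  ⇒  cos²φ = 0.05952  ⇒  cos φ = 0.2440.
φ = arccos(0.2440) ≈ 75.9°.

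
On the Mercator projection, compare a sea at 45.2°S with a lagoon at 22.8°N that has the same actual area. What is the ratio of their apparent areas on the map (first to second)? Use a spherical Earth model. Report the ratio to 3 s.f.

1.71

Mercator areal scale is sec²φ.
At 45.2°: sec²(45.2°) = 1/0.7046² = 2.014.
At 22.8°: sec²(22.8°) = 1/0.9219² = 1.177.
Ratio = 2.014/1.177 = cos²(22.8°)/cos²(45.2°) ≈ 1.71.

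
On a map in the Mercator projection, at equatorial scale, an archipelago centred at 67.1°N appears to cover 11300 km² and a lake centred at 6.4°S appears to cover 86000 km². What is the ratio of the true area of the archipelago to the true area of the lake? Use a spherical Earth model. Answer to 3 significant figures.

Since Mercator area scale is 1/cos²φ, the true area equals the apparent area multiplied by cos²φ.
True area of archipelago: 11300 × cos²(67.1°) = 11300 × 0.1514 = 1711 km².
True area of lake: 86000 × cos²(6.4°) = 86000 × 0.9876 = 84930 km².
Ratio = 1711 / 84930 ≈ 0.0201.

0.0201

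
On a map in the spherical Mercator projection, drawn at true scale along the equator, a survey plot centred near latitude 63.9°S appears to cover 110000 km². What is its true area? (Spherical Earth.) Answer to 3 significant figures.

For Mercator, h = k = sec φ (a conformal cylindrical projection has a single point scale, 1/cos φ).
Areal scale = k² = sec²φ = 1/cos²(63.9°) = 1/0.4399² = 5.167.
True area = apparent / (areal scale) = 110000 / 5.167 ≈ 21300 km².

21300 km²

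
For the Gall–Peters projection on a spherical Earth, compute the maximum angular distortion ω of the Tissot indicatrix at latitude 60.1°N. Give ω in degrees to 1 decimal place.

Gall–Peters is a cylindrical equal-area projection with standard parallels at ±45°. A cylindrical equal-area projection with standard parallel φ₀ has meridian scale h = cos φ / cos φ₀ and parallel scale k = cos φ₀ / cos φ (so areas are preserved, h·k = 1).
At 60.1°: h = 0.7050, k = 1.419; principal scales a = 1.419, b = 0.7050.
sin(ω/2) = (a − b)/(a + b) = 0.7135/2.123 = 0.3360, so ω = 2 arcsin(0.3360) ≈ 39.3°.

39.3°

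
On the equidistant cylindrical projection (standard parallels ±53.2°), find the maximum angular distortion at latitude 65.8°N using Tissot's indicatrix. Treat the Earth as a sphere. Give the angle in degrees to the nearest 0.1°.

21.6°

With standard parallel φ₀ = 53.2°, the equirectangular projection gives x = Rλ cos φ₀, y = Rφ, so h = 1 and k = cos 53.2° / cos φ.
At 65.8°: h = 1.000, k = 1.461; principal scales a = 1.461, b = 1.000.
sin(ω/2) = (a − b)/(a + b) = 0.4613/2.461 = 0.1874, so ω = 2 arcsin(0.1874) ≈ 21.6°.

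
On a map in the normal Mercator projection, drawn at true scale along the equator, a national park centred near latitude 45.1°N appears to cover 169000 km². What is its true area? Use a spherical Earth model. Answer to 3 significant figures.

84200 km²

For Mercator, h = k = sec φ (a conformal cylindrical projection has a single point scale, 1/cos φ).
Areal scale = k² = sec²φ = 1/cos²(45.1°) = 1/0.7059² = 2.007.
True area = apparent / (areal scale) = 169000 / 2.007 ≈ 84200 km².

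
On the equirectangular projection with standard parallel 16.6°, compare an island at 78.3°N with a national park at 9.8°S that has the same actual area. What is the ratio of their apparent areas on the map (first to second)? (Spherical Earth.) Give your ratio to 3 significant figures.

In the equirectangular projection with standard parallel φ₀ = 16.6° (x = Rλ cos φ₀, y = Rφ), meridians are true-scale (h = 1) and the parallel scale is k = cos φ₀ / cos φ.
Areal scale at 78.3°: h·k = 1.000 × 4.726 = 4.726.
Areal scale at 9.8°: h·k = 1.000 × 0.9725 = 0.9725.
Ratio = 4.726/0.9725 ≈ 4.86.

4.86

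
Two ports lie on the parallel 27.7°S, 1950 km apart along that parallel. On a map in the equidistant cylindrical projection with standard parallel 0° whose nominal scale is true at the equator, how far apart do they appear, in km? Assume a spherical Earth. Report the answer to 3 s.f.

Plate carrée maps x = Rλ, y = Rφ. The meridian scale is h = 1 and the parallel scale is k = 1/cos φ = sec φ.
Along the parallel, k = sec 27.7° = 1/0.8854 = 1.129.
Map distance = 1950 × 1.129 ≈ 2200 km.

2200 km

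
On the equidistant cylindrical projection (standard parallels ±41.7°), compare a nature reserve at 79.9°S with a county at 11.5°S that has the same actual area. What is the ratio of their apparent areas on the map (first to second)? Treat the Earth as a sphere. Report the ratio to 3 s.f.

5.59

In the equirectangular projection with standard parallel φ₀ = 41.7° (x = Rλ cos φ₀, y = Rφ), meridians are true-scale (h = 1) and the parallel scale is k = cos φ₀ / cos φ.
Areal scale at 79.9°: h·k = 1.000 × 4.258 = 4.258.
Areal scale at 11.5°: h·k = 1.000 × 0.7619 = 0.7619.
Ratio = 4.258/0.7619 ≈ 5.59.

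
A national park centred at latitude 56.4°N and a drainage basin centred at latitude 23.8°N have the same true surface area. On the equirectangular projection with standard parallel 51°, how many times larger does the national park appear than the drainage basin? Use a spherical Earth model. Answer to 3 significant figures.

With standard parallel φ₀ = 51°, the equirectangular projection gives x = Rλ cos φ₀, y = Rφ, so h = 1 and k = cos 51° / cos φ.
Areal scale at 56.4°: h·k = 1.000 × 1.137 = 1.137.
Areal scale at 23.8°: h·k = 1.000 × 0.6878 = 0.6878.
Ratio = 1.137/0.6878 ≈ 1.65.

1.65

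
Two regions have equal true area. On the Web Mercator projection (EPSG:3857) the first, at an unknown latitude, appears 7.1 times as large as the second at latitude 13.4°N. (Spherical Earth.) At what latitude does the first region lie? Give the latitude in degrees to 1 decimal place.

68.6°

For equal true areas on Mercator, apparent areas scale as sec²φ, so the ratio is cos²φ₂ / cos²φ₁.
cos²φ₂ / cos²φ₁ = 7.1  ⇒  cos φ₁ = cos 13.4° / √7.1 = 0.9728/2.665 = 0.3651.
φ₁ = arccos(0.3651) ≈ 68.6°.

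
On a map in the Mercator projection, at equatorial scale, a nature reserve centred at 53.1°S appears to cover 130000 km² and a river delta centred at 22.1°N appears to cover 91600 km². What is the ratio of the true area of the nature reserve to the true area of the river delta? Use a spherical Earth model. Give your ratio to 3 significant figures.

0.596

Since Mercator area scale is 1/cos²φ, the true area equals the apparent area multiplied by cos²φ.
True area of nature reserve: 130000 × cos²(53.1°) = 130000 × 0.3605 = 46870 km².
True area of river delta: 91600 × cos²(22.1°) = 91600 × 0.8585 = 78630 km².
Ratio = 46870 / 78630 ≈ 0.596.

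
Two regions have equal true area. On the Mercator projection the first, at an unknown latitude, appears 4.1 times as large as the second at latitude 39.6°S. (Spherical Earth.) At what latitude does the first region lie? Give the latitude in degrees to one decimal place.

Mercator areal scale is sec²φ, so apparent-area ratio = sec²φ₁ / sec²φ₂ = cos²φ₂ / cos²φ₁.
cos²φ₂ / cos²φ₁ = 4.1  ⇒  cos φ₁ = cos 39.6° / √4.1 = 0.7705/2.025 = 0.3805.
φ₁ = arccos(0.3805) ≈ 67.6°.

67.6°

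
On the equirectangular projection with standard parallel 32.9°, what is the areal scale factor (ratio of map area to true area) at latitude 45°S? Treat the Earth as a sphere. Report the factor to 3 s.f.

The equidistant cylindrical projection with φ₀ = 32.9° has h = 1 (meridians true) and k = cos φ₀ / cos φ along parallels.
Areal scale = h·k = 1 × cos φ₀ / cos φ; at 45°, h = 1.000, k = 1.187, so h·k = 1.187.

1.19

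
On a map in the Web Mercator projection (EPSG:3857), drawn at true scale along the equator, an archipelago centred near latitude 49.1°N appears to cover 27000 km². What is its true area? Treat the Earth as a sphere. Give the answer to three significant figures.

11600 km²

The Mercator projection is conformal; its linear scale factor is the same in every direction and equals sec φ = 1/cos φ.
Areal scale = k² = sec²φ = 1/cos²(49.1°) = 1/0.6547² = 2.333.
True area = apparent / (areal scale) = 27000 / 2.333 ≈ 11600 km².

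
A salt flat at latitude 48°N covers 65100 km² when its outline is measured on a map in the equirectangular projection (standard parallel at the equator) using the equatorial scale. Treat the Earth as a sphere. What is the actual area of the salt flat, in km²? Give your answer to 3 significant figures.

In the plate carrée (x = Rλ, y = Rφ), meridians are true-scale (h = 1) and parallels are stretched by k = sec φ.
Areal scale = h·k = 1 × sec φ; at 48°, h = 1.000, k = 1.494, so h·k = 1.494.
True area = apparent / (areal scale) = 65100 / 1.494 ≈ 43600 km².

43600 km²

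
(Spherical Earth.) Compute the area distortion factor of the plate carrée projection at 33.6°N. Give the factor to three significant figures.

For the equirectangular projection with φ₀ = 0 (plate carrée), h = 1 along meridians and k = sec φ along parallels.
Areal scale = h·k = 1 × sec φ; at 33.6°, h = 1.000, k = 1.201, so h·k = 1.201.

1.20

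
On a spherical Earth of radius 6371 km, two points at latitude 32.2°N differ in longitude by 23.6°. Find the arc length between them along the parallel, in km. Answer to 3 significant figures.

2220 km

Arc length along a parallel = R cos φ · Δλ (with Δλ in radians).
= 6371 × cos 32.2° × (23.6° × π/180) = 6371 × 0.8462 × 0.4119 ≈ 2220 km.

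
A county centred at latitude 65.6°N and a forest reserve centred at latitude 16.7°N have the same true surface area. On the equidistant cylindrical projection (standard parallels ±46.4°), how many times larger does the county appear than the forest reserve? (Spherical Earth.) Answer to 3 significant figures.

With standard parallel φ₀ = 46.4°, the equirectangular projection gives x = Rλ cos φ₀, y = Rφ, so h = 1 and k = cos 46.4° / cos φ.
Areal scale at 65.6°: h·k = 1.000 × 1.669 = 1.669.
Areal scale at 16.7°: h·k = 1.000 × 0.7200 = 0.7200.
Ratio = 1.669/0.7200 ≈ 2.32.

2.32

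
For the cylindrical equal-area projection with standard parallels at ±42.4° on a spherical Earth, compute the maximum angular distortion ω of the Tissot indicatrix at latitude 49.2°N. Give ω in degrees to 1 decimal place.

Cylindrical equal-area (φ₀ = 42.4°): h = cos φ / cos 42.4° along meridians, k = cos 42.4° / cos φ along parallels; h·k = 1.
At 49.2°: h = 0.8848, k = 1.130; principal scales a = 1.130, b = 0.8848.
sin(ω/2) = (a − b)/(a + b) = 0.2453/2.015 = 0.1217, so ω = 2 arcsin(0.1217) ≈ 14.0°.

14.0°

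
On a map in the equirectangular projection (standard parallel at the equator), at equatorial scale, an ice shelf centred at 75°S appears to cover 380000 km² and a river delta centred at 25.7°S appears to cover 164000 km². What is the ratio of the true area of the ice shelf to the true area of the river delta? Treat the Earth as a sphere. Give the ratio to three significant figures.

On the plate carrée, areal scale = h·k = 1 × sec φ, so true area = apparent × cos φ.
True area of ice shelf: 380000 × cos(75°) = 380000 × 0.2588 = 98350 km².
True area of river delta: 164000 × cos(25.7°) = 164000 × 0.9011 = 147800 km².
Ratio = 98350 / 147800 ≈ 0.666.

0.666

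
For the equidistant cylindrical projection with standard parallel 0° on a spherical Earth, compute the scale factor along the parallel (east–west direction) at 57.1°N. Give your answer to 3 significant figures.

In the plate carrée (x = Rλ, y = Rφ), meridians are true-scale (h = 1) and parallels are stretched by k = sec φ.
k = 1/cos 57.1° = 1/0.5432 = 1.841.

1.84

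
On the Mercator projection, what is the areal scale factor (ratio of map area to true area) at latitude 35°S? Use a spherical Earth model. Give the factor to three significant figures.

The Mercator projection is conformal; its linear scale factor is the same in every direction and equals sec φ = 1/cos φ.
Areal scale = k² = sec²φ = 1/cos²(35°) = 1/0.8192² = 1.490.

1.49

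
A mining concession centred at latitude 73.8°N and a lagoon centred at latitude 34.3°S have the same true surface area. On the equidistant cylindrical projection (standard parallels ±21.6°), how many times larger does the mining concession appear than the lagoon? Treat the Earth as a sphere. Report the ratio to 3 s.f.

The equidistant cylindrical projection with φ₀ = 21.6° has h = 1 (meridians true) and k = cos φ₀ / cos φ along parallels.
Areal scale at 73.8°: h·k = 1.000 × 3.333 = 3.333.
Areal scale at 34.3°: h·k = 1.000 × 1.126 = 1.126.
Ratio = 3.333/1.126 ≈ 2.96.

2.96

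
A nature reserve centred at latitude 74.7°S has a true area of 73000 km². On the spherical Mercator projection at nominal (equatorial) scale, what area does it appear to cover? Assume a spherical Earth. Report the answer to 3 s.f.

1050000 km²

The Mercator projection is conformal; its linear scale factor is the same in every direction and equals sec φ = 1/cos φ.
Areal scale = k² = sec²φ = 1/cos²(74.7°) = 1/0.2639² = 14.36.
Apparent area = 73000 × 14.36 ≈ 1050000 km².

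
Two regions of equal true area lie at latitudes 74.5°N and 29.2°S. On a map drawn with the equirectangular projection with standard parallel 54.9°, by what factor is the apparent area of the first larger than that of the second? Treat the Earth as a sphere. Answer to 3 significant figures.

3.27

With standard parallel φ₀ = 54.9°, the equirectangular projection gives x = Rλ cos φ₀, y = Rφ, so h = 1 and k = cos 54.9° / cos φ.
Areal scale at 74.5°: h·k = 1.000 × 2.152 = 2.152.
Areal scale at 29.2°: h·k = 1.000 × 0.6587 = 0.6587.
Ratio = 2.152/0.6587 ≈ 3.27.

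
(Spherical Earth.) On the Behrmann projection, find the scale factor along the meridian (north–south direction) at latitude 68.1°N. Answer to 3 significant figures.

Behrmann is a cylindrical equal-area projection with standard parallels at ±30°. A cylindrical equal-area projection with standard parallel φ₀ has meridian scale h = cos φ / cos φ₀ and parallel scale k = cos φ₀ / cos φ (so areas are preserved, h·k = 1).
h = cos 68.1° / cos 30° = 0.3730/0.8660 = 0.4307.

0.431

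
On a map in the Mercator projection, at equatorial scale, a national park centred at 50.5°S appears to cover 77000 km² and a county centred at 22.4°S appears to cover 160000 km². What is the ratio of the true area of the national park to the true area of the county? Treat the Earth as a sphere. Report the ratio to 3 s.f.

0.228

On Mercator the areal scale is sec²φ, so true area = apparent × cos²φ.
True area of national park: 77000 × cos²(50.5°) = 77000 × 0.4046 = 31150 km².
True area of county: 160000 × cos²(22.4°) = 160000 × 0.8548 = 136800 km².
Ratio = 31150 / 136800 ≈ 0.228.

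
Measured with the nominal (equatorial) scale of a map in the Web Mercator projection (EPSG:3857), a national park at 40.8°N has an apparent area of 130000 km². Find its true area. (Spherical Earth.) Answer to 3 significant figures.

74500 km²

The Mercator projection is conformal; its linear scale factor is the same in every direction and equals sec φ = 1/cos φ.
Areal scale = k² = sec²φ = 1/cos²(40.8°) = 1/0.7570² = 1.745.
True area = apparent / (areal scale) = 130000 / 1.745 ≈ 74500 km².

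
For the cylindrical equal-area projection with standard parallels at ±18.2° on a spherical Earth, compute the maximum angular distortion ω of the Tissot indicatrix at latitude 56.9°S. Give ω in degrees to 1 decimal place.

A cylindrical equal-area projection with standard parallel φ₀ has meridian scale h = cos φ / cos φ₀ and parallel scale k = cos φ₀ / cos φ (so areas are preserved, h·k = 1).
At 56.9°: h = 0.5749, k = 1.740; principal scales a = 1.740, b = 0.5749.
sin(ω/2) = (a − b)/(a + b) = 1.165/2.314 = 0.5032, so ω = 2 arcsin(0.5032) ≈ 60.4°.

60.4°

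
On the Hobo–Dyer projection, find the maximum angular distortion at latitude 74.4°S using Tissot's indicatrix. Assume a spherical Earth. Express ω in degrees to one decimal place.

105.1°

The Hobo–Dyer projection is cylindrical equal-area with φ₀ = 37.5°. A cylindrical equal-area projection with standard parallel φ₀ has meridian scale h = cos φ / cos φ₀ and parallel scale k = cos φ₀ / cos φ (so areas are preserved, h·k = 1).
At 74.4°: h = 0.3390, k = 2.950; principal scales a = 2.950, b = 0.3390.
sin(ω/2) = (a − b)/(a + b) = 2.611/3.289 = 0.7939, so ω = 2 arcsin(0.7939) ≈ 105.1°.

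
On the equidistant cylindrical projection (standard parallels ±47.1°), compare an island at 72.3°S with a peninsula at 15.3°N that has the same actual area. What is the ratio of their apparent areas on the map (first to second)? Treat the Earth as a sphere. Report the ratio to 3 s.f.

3.17

The equidistant cylindrical projection with φ₀ = 47.1° has h = 1 (meridians true) and k = cos φ₀ / cos φ along parallels.
Areal scale at 72.3°: h·k = 1.000 × 2.239 = 2.239.
Areal scale at 15.3°: h·k = 1.000 × 0.7057 = 0.7057.
Ratio = 2.239/0.7057 ≈ 3.17.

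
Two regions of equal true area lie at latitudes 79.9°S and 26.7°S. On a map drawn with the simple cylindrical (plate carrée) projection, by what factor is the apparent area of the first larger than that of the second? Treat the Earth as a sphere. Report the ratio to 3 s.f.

In the plate carrée (x = Rλ, y = Rφ), meridians are true-scale (h = 1) and parallels are stretched by k = sec φ.
Areal scale at 79.9°: h·k = 1.000 × 5.702 = 5.702.
Areal scale at 26.7°: h·k = 1.000 × 1.119 = 1.119.
Ratio = 5.702/1.119 ≈ 5.09.

5.09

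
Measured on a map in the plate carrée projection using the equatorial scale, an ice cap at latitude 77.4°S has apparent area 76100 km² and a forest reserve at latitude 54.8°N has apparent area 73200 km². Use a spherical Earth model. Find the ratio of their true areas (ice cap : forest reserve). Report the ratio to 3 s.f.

Plate carrée has h = 1 and k = sec φ, giving areal scale sec φ; true area = (apparent area) · cos φ.
True area of ice cap: 76100 × cos(77.4°) = 76100 × 0.2181 = 16600 km².
True area of forest reserve: 73200 × cos(54.8°) = 73200 × 0.5764 = 42190 km².
Ratio = 16600 / 42190 ≈ 0.393.

0.393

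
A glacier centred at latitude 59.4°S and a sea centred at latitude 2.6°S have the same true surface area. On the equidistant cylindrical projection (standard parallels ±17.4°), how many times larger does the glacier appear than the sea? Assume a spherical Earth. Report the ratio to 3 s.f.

The equidistant cylindrical projection with φ₀ = 17.4° has h = 1 (meridians true) and k = cos φ₀ / cos φ along parallels.
Areal scale at 59.4°: h·k = 1.000 × 1.875 = 1.875.
Areal scale at 2.6°: h·k = 1.000 × 0.9552 = 0.9552.
Ratio = 1.875/0.9552 ≈ 1.96.

1.96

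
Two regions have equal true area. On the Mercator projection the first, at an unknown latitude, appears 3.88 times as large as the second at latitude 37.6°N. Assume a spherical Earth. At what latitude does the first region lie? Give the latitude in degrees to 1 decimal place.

66.3°

For equal true areas on Mercator, apparent areas scale as sec²φ, so the ratio is cos²φ₂ / cos²φ₁.
cos²φ₂ / cos²φ₁ = 3.88  ⇒  cos φ₁ = cos 37.6° / √3.88 = 0.7923/1.970 = 0.4022.
φ₁ = arccos(0.4022) ≈ 66.3°.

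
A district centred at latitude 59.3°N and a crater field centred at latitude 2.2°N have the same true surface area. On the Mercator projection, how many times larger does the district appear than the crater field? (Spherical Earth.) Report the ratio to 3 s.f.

Mercator areal scale is sec²φ.
At 59.3°: sec²(59.3°) = 1/0.5105² = 3.837.
At 2.2°: sec²(2.2°) = 1/0.9993² = 1.001.
Ratio = 3.837/1.001 = cos²(2.2°)/cos²(59.3°) ≈ 3.83.

3.83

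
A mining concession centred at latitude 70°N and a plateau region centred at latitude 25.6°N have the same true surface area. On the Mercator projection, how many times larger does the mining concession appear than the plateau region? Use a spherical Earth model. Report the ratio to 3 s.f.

6.95

On Mercator, area is exaggerated by sec²φ = 1/cos²φ.
At 70°: sec²(70°) = 1/0.3420² = 8.549.
At 25.6°: sec²(25.6°) = 1/0.9018² = 1.230.
Ratio = 8.549/1.230 = cos²(25.6°)/cos²(70°) ≈ 6.95.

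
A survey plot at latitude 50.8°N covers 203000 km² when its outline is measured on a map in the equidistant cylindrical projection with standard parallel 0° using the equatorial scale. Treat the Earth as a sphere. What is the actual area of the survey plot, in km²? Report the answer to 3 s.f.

128000 km²

In the plate carrée (x = Rλ, y = Rφ), meridians are true-scale (h = 1) and parallels are stretched by k = sec φ.
Areal scale = h·k = 1 × sec φ; at 50.8°, h = 1.000, k = 1.582, so h·k = 1.582.
True area = apparent / (areal scale) = 203000 / 1.582 ≈ 128000 km².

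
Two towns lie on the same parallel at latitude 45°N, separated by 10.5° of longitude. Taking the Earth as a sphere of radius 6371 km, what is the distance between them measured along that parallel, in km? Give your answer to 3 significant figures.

Arc length along a parallel = R cos φ · Δλ (with Δλ in radians).
= 6371 × cos 45° × (10.5° × π/180) = 6371 × 0.7071 × 0.1833 ≈ 826 km.

826 km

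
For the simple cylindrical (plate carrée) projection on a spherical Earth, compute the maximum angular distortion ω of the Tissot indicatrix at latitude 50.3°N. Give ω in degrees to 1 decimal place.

25.5°

Plate carrée maps x = Rλ, y = Rφ. The meridian scale is h = 1 and the parallel scale is k = 1/cos φ = sec φ.
At 50.3°: h = 1.000, k = 1.566; principal scales a = 1.566, b = 1.000.
sin(ω/2) = (a − b)/(a + b) = 0.5655/2.566 = 0.2204, so ω = 2 arcsin(0.2204) ≈ 25.5°.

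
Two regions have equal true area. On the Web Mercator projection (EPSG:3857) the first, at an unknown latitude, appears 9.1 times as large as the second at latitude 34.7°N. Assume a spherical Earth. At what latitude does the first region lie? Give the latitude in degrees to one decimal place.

74.2°

On Mercator, (apparent₁)/(apparent₂) = sec²φ₁ / sec²φ₂ when true areas are equal.
cos²φ₂ / cos²φ₁ = 9.1  ⇒  cos φ₁ = cos 34.7° / √9.1 = 0.8221/3.017 = 0.2725.
φ₁ = arccos(0.2725) ≈ 74.2°.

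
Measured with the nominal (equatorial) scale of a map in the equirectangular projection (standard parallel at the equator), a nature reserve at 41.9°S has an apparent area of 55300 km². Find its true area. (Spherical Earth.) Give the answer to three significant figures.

For the equirectangular projection with φ₀ = 0 (plate carrée), h = 1 along meridians and k = sec φ along parallels.
Areal scale = h·k = 1 × sec φ; at 41.9°, h = 1.000, k = 1.344, so h·k = 1.344.
True area = apparent / (areal scale) = 55300 / 1.344 ≈ 41200 km².

41200 km²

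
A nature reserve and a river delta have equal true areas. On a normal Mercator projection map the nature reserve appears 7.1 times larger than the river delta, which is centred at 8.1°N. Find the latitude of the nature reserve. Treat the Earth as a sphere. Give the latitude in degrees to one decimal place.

For equal true areas on Mercator, apparent areas scale as sec²φ, so the ratio is cos²φ₂ / cos²φ₁.
cos²φ₂ / cos²φ₁ = 7.1  ⇒  cos φ₁ = cos 8.1° / √7.1 = 0.9900/2.665 = 0.3715.
φ₁ = arccos(0.3715) ≈ 68.2°.

68.2°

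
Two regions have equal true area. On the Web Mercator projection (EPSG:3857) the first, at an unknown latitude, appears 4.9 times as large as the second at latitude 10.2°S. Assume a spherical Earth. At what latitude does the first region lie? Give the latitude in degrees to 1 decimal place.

Mercator areal scale is sec²φ, so apparent-area ratio = sec²φ₁ / sec²φ₂ = cos²φ₂ / cos²φ₁.
cos²φ₂ / cos²φ₁ = 4.9  ⇒  cos φ₁ = cos 10.2° / √4.9 = 0.9842/2.214 = 0.4446.
φ₁ = arccos(0.4446) ≈ 63.6°.

63.6°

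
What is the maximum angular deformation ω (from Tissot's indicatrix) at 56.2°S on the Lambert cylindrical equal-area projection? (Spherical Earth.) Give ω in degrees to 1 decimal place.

63.7°

The Lambert cylindrical equal-area projection is the cylindrical equal-area projection with its standard parallel at the equator (φ₀ = 0). A cylindrical equal-area projection with standard parallel φ₀ has meridian scale h = cos φ / cos φ₀ and parallel scale k = cos φ₀ / cos φ (so areas are preserved, h·k = 1).
At 56.2°: h = 0.5563, k = 1.798; principal scales a = 1.798, b = 0.5563.
sin(ω/2) = (a − b)/(a + b) = 1.241/2.354 = 0.5273, so ω = 2 arcsin(0.5273) ≈ 63.7°.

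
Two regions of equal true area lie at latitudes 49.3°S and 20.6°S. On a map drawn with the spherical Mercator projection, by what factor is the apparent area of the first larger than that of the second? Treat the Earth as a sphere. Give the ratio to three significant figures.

On Mercator, area is exaggerated by sec²φ = 1/cos²φ.
At 49.3°: sec²(49.3°) = 1/0.6521² = 2.352.
At 20.6°: sec²(20.6°) = 1/0.9361² = 1.141.
Ratio = 2.352/1.141 = cos²(20.6°)/cos²(49.3°) ≈ 2.06.

2.06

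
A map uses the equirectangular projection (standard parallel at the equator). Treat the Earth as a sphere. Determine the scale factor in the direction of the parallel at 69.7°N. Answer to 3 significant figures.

In the plate carrée (x = Rλ, y = Rφ), meridians are true-scale (h = 1) and parallels are stretched by k = sec φ.
k = 1/cos 69.7° = 1/0.3469 = 2.882.

2.88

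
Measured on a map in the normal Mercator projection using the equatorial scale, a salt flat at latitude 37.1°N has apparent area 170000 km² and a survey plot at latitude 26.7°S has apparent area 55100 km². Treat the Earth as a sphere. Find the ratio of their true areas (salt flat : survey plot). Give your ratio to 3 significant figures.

On Mercator the areal scale is sec²φ, so true area = apparent × cos²φ.
True area of salt flat: 170000 × cos²(37.1°) = 170000 × 0.6361 = 108100 km².
True area of survey plot: 55100 × cos²(26.7°) = 55100 × 0.7981 = 43980 km².
Ratio = 108100 / 43980 ≈ 2.46.

2.46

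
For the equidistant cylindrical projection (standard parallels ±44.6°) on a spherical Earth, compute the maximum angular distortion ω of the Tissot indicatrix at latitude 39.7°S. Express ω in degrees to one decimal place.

In the equirectangular projection with standard parallel φ₀ = 44.6° (x = Rλ cos φ₀, y = Rφ), meridians are true-scale (h = 1) and the parallel scale is k = cos φ₀ / cos φ.
At 39.7°: h = 1.000, k = 0.9254; principal scales a = 1.000, b = 0.9254.
sin(ω/2) = (a − b)/(a + b) = 0.07457/1.925 = 0.03873, so ω = 2 arcsin(0.03873) ≈ 4.4°.

4.4°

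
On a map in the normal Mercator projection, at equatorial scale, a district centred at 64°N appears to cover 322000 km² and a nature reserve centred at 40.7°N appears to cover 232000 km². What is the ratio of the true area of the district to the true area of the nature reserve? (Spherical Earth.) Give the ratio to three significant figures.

0.464

Since Mercator area scale is 1/cos²φ, the true area equals the apparent area multiplied by cos²φ.
True area of district: 322000 × cos²(64°) = 322000 × 0.1922 = 61880 km².
True area of nature reserve: 232000 × cos²(40.7°) = 232000 × 0.5748 = 133300 km².
Ratio = 61880 / 133300 ≈ 0.464.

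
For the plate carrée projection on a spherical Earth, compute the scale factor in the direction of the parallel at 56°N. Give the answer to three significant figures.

1.79

In the plate carrée (x = Rλ, y = Rφ), meridians are true-scale (h = 1) and parallels are stretched by k = sec φ.
k = 1/cos 56° = 1/0.5592 = 1.788.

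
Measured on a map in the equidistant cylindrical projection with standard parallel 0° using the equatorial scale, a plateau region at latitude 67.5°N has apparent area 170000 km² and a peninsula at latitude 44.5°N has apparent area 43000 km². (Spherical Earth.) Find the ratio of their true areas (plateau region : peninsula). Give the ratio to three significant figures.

2.12

On the plate carrée, areal scale = h·k = 1 × sec φ, so true area = apparent × cos φ.
True area of plateau region: 170000 × cos(67.5°) = 170000 × 0.3827 = 65060 km².
True area of peninsula: 43000 × cos(44.5°) = 43000 × 0.7133 = 30670 km².
Ratio = 65060 / 30670 ≈ 2.12.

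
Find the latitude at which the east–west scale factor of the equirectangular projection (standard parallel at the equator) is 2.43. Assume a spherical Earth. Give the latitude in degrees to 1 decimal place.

65.7°

Plate carrée: h = 1, k = sec φ along parallels.
sec φ = 2.43  ⇒  cos φ = 0.4115  ⇒  φ ≈ 65.7°.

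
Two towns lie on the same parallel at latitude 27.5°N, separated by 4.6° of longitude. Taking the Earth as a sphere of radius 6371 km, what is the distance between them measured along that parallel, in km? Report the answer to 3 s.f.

454 km

Arc length along a parallel = R cos φ · Δλ (with Δλ in radians).
= 6371 × cos 27.5° × (4.6° × π/180) = 6371 × 0.8870 × 0.08029 ≈ 454 km.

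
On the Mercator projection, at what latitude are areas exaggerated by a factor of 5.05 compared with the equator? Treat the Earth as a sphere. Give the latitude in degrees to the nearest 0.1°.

Mercator areal scale is sec²φ.
sec²φ = 5.05  ⇒  cos²φ = 0.1980  ⇒  cos φ = 0.4450.
φ = arccos(0.4450) ≈ 63.6°.

63.6°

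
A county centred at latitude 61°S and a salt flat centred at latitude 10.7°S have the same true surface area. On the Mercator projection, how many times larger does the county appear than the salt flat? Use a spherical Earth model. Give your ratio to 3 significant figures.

On Mercator, area is exaggerated by sec²φ = 1/cos²φ.
At 61°: sec²(61°) = 1/0.4848² = 4.255.
At 10.7°: sec²(10.7°) = 1/0.9826² = 1.036.
Ratio = 4.255/1.036 = cos²(10.7°)/cos²(61°) ≈ 4.11.

4.11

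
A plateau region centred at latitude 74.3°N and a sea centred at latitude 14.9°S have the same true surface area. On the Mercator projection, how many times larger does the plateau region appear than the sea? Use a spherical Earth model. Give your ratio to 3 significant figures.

Mercator is conformal with k = sec φ, so areal scale = k² = sec²φ.
At 74.3°: sec²(74.3°) = 1/0.2706² = 13.66.
At 14.9°: sec²(14.9°) = 1/0.9664² = 1.071.
Ratio = 13.66/1.071 = cos²(14.9°)/cos²(74.3°) ≈ 12.8.

12.8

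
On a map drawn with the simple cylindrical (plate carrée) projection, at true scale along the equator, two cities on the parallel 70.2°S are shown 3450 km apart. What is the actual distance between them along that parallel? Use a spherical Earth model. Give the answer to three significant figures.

In the plate carrée (x = Rλ, y = Rφ), meridians are true-scale (h = 1) and parallels are stretched by k = sec φ.
Along the parallel at 70.2°, map distances are exaggerated by k = sec 70.2° = 2.952.
True distance = 3450 / 2.952 = 3450 × cos 70.2° ≈ 1170 km.

1170 km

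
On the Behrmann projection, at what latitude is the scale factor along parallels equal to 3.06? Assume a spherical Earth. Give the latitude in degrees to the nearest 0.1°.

Behrmann is a cylindrical equal-area projection with standard parallels at ±30°. A cylindrical equal-area projection with standard parallel φ₀ has meridian scale h = cos φ / cos φ₀ and parallel scale k = cos φ₀ / cos φ (so areas are preserved, h·k = 1).
k = cos φ₀ / cos φ = 3.06  ⇒  cos φ = cos 30° / 3.06 = 0.2830.
φ = arccos(0.2830) ≈ 73.6°.

73.6°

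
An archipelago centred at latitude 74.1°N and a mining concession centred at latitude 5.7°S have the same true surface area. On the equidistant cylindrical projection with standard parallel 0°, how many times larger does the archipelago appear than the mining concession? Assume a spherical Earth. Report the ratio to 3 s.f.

3.63

In the plate carrée (x = Rλ, y = Rφ), meridians are true-scale (h = 1) and parallels are stretched by k = sec φ.
Areal scale at 74.1°: h·k = 1.000 × 3.650 = 3.650.
Areal scale at 5.7°: h·k = 1.000 × 1.005 = 1.005.
Ratio = 3.650/1.005 ≈ 3.63.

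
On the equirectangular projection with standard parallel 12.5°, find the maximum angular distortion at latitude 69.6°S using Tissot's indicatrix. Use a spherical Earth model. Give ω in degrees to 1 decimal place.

56.6°

In the equirectangular projection with standard parallel φ₀ = 12.5° (x = Rλ cos φ₀, y = Rφ), meridians are true-scale (h = 1) and the parallel scale is k = cos φ₀ / cos φ.
At 69.6°: h = 1.000, k = 2.801; principal scales a = 2.801, b = 1.000.
sin(ω/2) = (a − b)/(a + b) = 1.801/3.801 = 0.4738, so ω = 2 arcsin(0.4738) ≈ 56.6°.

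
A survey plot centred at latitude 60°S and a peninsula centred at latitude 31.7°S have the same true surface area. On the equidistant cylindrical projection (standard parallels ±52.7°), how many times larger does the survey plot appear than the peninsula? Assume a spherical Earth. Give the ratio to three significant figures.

1.70

In the equirectangular projection with standard parallel φ₀ = 52.7° (x = Rλ cos φ₀, y = Rφ), meridians are true-scale (h = 1) and the parallel scale is k = cos φ₀ / cos φ.
Areal scale at 60°: h·k = 1.000 × 1.212 = 1.212.
Areal scale at 31.7°: h·k = 1.000 × 0.7122 = 0.7122.
Ratio = 1.212/0.7122 ≈ 1.70.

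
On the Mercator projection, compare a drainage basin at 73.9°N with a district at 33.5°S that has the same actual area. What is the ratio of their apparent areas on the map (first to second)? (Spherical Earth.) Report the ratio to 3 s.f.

Mercator is conformal with k = sec φ, so areal scale = k² = sec²φ.
At 73.9°: sec²(73.9°) = 1/0.2773² = 13.00.
At 33.5°: sec²(33.5°) = 1/0.8339² = 1.438.
Ratio = 13.00/1.438 = cos²(33.5°)/cos²(73.9°) ≈ 9.04.

9.04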